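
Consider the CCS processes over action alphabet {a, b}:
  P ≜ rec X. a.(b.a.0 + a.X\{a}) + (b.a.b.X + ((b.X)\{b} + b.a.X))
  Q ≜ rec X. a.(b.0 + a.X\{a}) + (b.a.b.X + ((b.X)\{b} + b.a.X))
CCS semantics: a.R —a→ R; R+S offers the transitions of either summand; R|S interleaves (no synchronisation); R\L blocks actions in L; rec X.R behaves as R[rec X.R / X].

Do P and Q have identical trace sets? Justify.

NO — witness ⟨aba⟩

Reachable graph of P (10 states):
  u0 = rec X. a.(b.a.0 + a.X\{a}) + (b.a.b.X + ((b.X)\{b} + b.a.X)) → =a=> u1, =b=> u2, =b=> u3
  u1 = b.a.0 + a.(rec X. a.(b.a.0 + a.X\{a}) + (b.a.b.X + ((b.X)\{b} + b.a.X)))\{a} → =a=> u4, =b=> u5
  u2 = a.(rec X. a.(b.a.0 + a.X\{a}) + (b.a.b.X + ((b.X)\{b} + b.a.X))) → =a=> u0
  u3 = a.b.(rec X. a.(b.a.0 + a.X\{a}) + (b.a.b.X + ((b.X)\{b} + b.a.X))) → =a=> u6
  u4 = (rec X. a.(b.a.0 + a.X\{a}) + (b.a.b.X + ((b.X)\{b} + b.a.X)))\{a} → =b=> u7, =b=> u8
  u5 = a.0 → =a=> u9
  u6 = b.(rec X. a.(b.a.0 + a.X\{a}) + (b.a.b.X + ((b.X)\{b} + b.a.X))) → =b=> u0
  u7 = (a.(rec X. a.(b.a.0 + a.X\{a}) + (b.a.b.X + ((b.X)\{b} + b.a.X))))\{a} → ∅
  u8 = (a.b.(rec X. a.(b.a.0 + a.X\{a}) + (b.a.b.X + ((b.X)\{b} + b.a.X))))\{a} → ∅
  u9 = 0 → ∅
Reachable graph of Q (9 states):
  v0 = rec X. a.(b.0 + a.X\{a}) + (b.a.b.X + ((b.X)\{b} + b.a.X)) → =a=> v1, =b=> v2, =b=> v3
  v1 = b.0 + a.(rec X. a.(b.0 + a.X\{a}) + (b.a.b.X + ((b.X)\{b} + b.a.X)))\{a} → =a=> v4, =b=> v5
  v2 = a.(rec X. a.(b.0 + a.X\{a}) + (b.a.b.X + ((b.X)\{b} + b.a.X))) → =a=> v0
  v3 = a.b.(rec X. a.(b.0 + a.X\{a}) + (b.a.b.X + ((b.X)\{b} + b.a.X))) → =a=> v6
  v4 = (rec X. a.(b.0 + a.X\{a}) + (b.a.b.X + ((b.X)\{b} + b.a.X)))\{a} → =b=> v7, =b=> v8
  v5 = 0 → ∅
  v6 = b.(rec X. a.(b.0 + a.X\{a}) + (b.a.b.X + ((b.X)\{b} + b.a.X))) → =b=> v0
  v7 = (a.(rec X. a.(b.0 + a.X\{a}) + (b.a.b.X + ((b.X)\{b} + b.a.X))))\{a} → ∅
  v8 = (a.b.(rec X. a.(b.0 + a.X\{a}) + (b.a.b.X + ((b.X)\{b} + b.a.X))))\{a} → ∅
Executing aba from P (initial set {u0}):
  after a @ step 1: {u1}
  after b @ step 2: {u5}
  after a @ step 3: {u9}
  P completes σ.
Executing aba from Q (initial set {v0}):
  after a @ step 1: {v1}
  after b @ step 2: {v5}
  after a @ step 3: ∅  — Q cannot continue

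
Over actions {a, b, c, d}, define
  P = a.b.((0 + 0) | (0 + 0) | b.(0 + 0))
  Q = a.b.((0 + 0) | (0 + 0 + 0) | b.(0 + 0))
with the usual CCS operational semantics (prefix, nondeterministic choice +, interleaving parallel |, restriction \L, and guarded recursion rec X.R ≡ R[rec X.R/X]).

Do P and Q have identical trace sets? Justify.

traces(P) = traces(Q)

P's transition system — 4 states:
  u0 = a.b.((0 + 0) | (0 + 0) | b.(0 + 0)) ⊢ --a--▸ u1
  u1 = b.((0 + 0) | (0 + 0) | b.(0 + 0)) ⊢ --b--▸ u2
  u2 = (0 + 0) | (0 + 0) | b.(0 + 0) ⊢ --b--▸ u3
  u3 = (0 + 0) | (0 + 0) | (0 + 0) ⊢ deadlocked
Q's transition system — 4 states:
  v0 = a.b.((0 + 0) | (0 + 0 + 0) | b.(0 + 0)) ⊢ --a--▸ v1
  v1 = b.((0 + 0) | (0 + 0 + 0) | b.(0 + 0)) ⊢ --b--▸ v2
  v2 = (0 + 0) | (0 + 0 + 0) | b.(0 + 0) ⊢ --b--▸ v3
  v3 = (0 + 0) | (0 + 0 + 0) | (0 + 0) ⊢ deadlocked
Bisimilarity quotient blocks:
  B0 = {u0, v0}
  B1 = {u1, v1}
  B2 = {u2, v2}
  B3 = {u3, v3}
u0 ∈ B0, v0 ∈ B0 → same block
Bisimilar ⇒ trace-equivalent.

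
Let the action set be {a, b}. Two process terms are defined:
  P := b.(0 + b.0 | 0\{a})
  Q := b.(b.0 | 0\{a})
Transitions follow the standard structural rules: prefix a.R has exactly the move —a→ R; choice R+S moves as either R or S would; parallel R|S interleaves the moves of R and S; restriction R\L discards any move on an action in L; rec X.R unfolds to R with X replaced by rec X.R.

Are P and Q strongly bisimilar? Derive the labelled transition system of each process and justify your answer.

Reachable graph of P (3 states):
  s0 = b.(0 + b.0 | 0\{a}) → ··b··> s1
  s1 = 0 + b.0 | 0\{a} → ··b··> s2
  s2 = 0 | 0\{a} → ·
Reachable graph of Q (3 states):
  t0 = b.(b.0 | 0\{a}) → ··b··> t1
  t1 = b.0 | 0\{a} → ··b··> t2
  t2 = 0 | 0\{a} → ·
Bisimilarity quotient blocks:
  B0 = {s0, t0}
  B1 = {s1, t1}
  B2 = {s2, t2}
s0 ∈ B0, t0 ∈ B0 → same block

P ~ Q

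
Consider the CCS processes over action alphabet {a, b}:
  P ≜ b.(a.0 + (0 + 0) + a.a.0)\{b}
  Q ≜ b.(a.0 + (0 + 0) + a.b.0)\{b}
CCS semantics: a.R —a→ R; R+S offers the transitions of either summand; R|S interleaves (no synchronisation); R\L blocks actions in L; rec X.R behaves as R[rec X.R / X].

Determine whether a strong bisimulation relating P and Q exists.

not bisimilar

P's transition system — 4 states:
  p0 = b.(a.0 + (0 + 0) + a.a.0)\{b} :: —b→ p1
  p1 = (a.0 + (0 + 0) + a.a.0)\{b} :: —a→ p2, —a→ p3
  p2 = (a.0)\{b} :: —a→ p3
  p3 = 0\{b} :: ∅
Q's transition system — 4 states:
  q0 = b.(a.0 + (0 + 0) + a.b.0)\{b} :: —b→ q1
  q1 = (a.0 + (0 + 0) + a.b.0)\{b} :: —a→ q2, —a→ q3
  q2 = (b.0)\{b} :: ∅
  q3 = 0\{b} :: ∅
Coarsest stable partition (strong bisimilarity classes):
  B0 = {p0}
  B1 = {p1}
  B2 = {p2, q1}
  B3 = {p3, q2, q3}
  B4 = {q0}
p0 ∈ B0, q0 ∈ B4 → different blocks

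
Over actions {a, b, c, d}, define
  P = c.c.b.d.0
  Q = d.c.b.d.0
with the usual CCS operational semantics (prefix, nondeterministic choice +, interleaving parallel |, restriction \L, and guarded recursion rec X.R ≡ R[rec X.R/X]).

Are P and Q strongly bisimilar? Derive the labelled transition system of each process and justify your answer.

P's transition system — 5 states:
  u0 = c.c.b.d.0 → -c-> u1
  u1 = c.b.d.0 → -c-> u2
  u2 = b.d.0 → -b-> u3
  u3 = d.0 → -d-> u4
  u4 = 0 → (no moves)
Q's transition system — 5 states:
  v0 = d.c.b.d.0 → -d-> v1
  v1 = c.b.d.0 → -c-> v2
  v2 = b.d.0 → -b-> v3
  v3 = d.0 → -d-> v4
  v4 = 0 → (no moves)
Bisimilarity quotient blocks:
  B0 = {u0}
  B1 = {u1, v1}
  B2 = {u2, v2}
  B3 = {u3, v3}
  B4 = {u4, v4}
  B5 = {v0}
u0 ∈ B0, v0 ∈ B5 → different blocks

NO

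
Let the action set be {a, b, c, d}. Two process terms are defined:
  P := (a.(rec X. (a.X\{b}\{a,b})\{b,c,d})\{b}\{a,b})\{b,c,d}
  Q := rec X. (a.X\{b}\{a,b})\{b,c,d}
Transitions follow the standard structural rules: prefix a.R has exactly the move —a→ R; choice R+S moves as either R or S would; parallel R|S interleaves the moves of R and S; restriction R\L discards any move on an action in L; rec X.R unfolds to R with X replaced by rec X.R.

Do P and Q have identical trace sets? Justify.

trace-equivalent

Reachable graph of P (2 states):
  p0 = (a.(rec X. (a.X\{b}\{a,b})\{b,c,d})\{b}\{a,b})\{b,c,d} ⊢ ··a··> p1
  p1 = (rec X. (a.X\{b}\{a,b})\{b,c,d})\{b}\{a,b}\{b,c,d} ⊢ (no moves)
Reachable graph of Q (2 states):
  q0 = rec X. (a.X\{b}\{a,b})\{b,c,d} ⊢ ··a··> q1
  q1 = (rec X. (a.X\{b}\{a,b})\{b,c,d})\{b}\{a,b}\{b,c,d} ⊢ (no moves)
Coarsest stable partition (strong bisimilarity classes):
  B0 = {p0, q0}
  B1 = {p1, q1}
p0 ∈ B0, q0 ∈ B0 → same block
Bisimilar ⇒ trace-equivalent.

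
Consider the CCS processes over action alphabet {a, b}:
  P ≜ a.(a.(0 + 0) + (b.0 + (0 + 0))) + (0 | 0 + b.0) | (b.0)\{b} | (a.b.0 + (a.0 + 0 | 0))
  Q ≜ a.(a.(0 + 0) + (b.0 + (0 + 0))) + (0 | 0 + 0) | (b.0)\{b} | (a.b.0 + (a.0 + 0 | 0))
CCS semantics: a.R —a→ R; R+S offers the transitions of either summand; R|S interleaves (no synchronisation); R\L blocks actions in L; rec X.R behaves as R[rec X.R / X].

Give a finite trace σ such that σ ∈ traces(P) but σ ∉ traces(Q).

b

P's transition system — 9 states:
  m0 = a.(a.(0 + 0) + (b.0 + (0 + 0))) + (0 | 0 + b.0) | (b.0)\{b} | (a.b.0 + (a.0 + 0 | 0)) → ··a··> m1, ··a··> m2, ··a··> m3, ··b··> m4
  m1 = (0 | 0 + b.0) | (b.0)\{b} | 0 → ··b··> m5
  m2 = (0 | 0 + b.0) | (b.0)\{b} | b.0 → ··b··> m1, ··b··> m6
  m3 = a.(0 + 0) + (b.0 + (0 + 0)) → ··a··> m7, ··b··> m8
  m4 = 0 | (b.0)\{b} | (a.b.0 + (a.0 + 0 | 0)) → ··a··> m5, ··a··> m6
  m5 = 0 | (b.0)\{b} | 0 → ·
  m6 = 0 | (b.0)\{b} | b.0 → ··b··> m5
  m7 = 0 + 0 → ·
  m8 = 0 → ·
Q's transition system — 6 states:
  n0 = a.(a.(0 + 0) + (b.0 + (0 + 0))) + (0 | 0 + 0) | (b.0)\{b} | (a.b.0 + (a.0 + 0 | 0)) → ··a··> n1, ··a··> n2, ··a··> n3
  n1 = (0 | 0 + 0) | (b.0)\{b} | 0 → ·
  n2 = (0 | 0 + 0) | (b.0)\{b} | b.0 → ··b··> n1
  n3 = a.(0 + 0) + (b.0 + (0 + 0)) → ··a··> n4, ··b··> n5
  n4 = 0 + 0 → ·
  n5 = 0 → ·
Trace ⟨b⟩ through P, begin at {m0}:
  step 1 (b): {m4}
  — P admits the full trace.
Trace ⟨b⟩ through Q, begin at {n0}:
  step 1 (b): ∅ (Q stuck)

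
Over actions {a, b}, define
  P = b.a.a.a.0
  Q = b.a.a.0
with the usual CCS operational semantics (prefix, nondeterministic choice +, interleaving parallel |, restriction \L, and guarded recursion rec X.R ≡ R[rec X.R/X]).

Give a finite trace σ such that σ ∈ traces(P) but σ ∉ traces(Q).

baaa

LTS(P): 5 reachable states
  p0 = b.a.a.a.0 | —b→ p1
  p1 = a.a.a.0 | —a→ p2
  p2 = a.a.0 | —a→ p3
  p3 = a.0 | —a→ p4
  p4 = 0 | deadlocked
LTS(Q): 4 reachable states
  q0 = b.a.a.0 | —b→ q1
  q1 = a.a.0 | —a→ q2
  q2 = a.0 | —a→ q3
  q3 = 0 | deadlocked
Run σ = ⟨baaa⟩ on P: start {p0}
  step 1 (b): {p1}
  step 2 (a): {p2}
  step 3 (a): {p3}
  step 4 (a): {p4}
  — P admits the full trace.
Run σ = ⟨baaa⟩ on Q: start {q0}
  step 1 (b): {q1}
  step 2 (a): {q2}
  step 3 (a): {q3}
  step 4 (a): no successor for Q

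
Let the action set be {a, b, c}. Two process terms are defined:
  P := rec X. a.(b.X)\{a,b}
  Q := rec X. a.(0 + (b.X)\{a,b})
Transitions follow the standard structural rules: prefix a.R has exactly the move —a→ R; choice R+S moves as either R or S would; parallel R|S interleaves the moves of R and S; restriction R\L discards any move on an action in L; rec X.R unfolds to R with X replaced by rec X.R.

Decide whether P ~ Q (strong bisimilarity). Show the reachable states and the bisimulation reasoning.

bisimilar

Reachable graph of P (2 states):
  s0 = rec X. a.(b.X)\{a,b} ⊢ —a→ s1
  s1 = (b.(rec X. a.(b.X)\{a,b}))\{a,b} ⊢ ∅
Reachable graph of Q (2 states):
  t0 = rec X. a.(0 + (b.X)\{a,b}) ⊢ —a→ t1
  t1 = 0 + (b.(rec X. a.(0 + (b.X)\{a,b})))\{a,b} ⊢ ∅
Coarsest stable partition (strong bisimilarity classes):
  B0 = {s0, t0}
  B1 = {s1, t1}
s0 ∈ B0, t0 ∈ B0 → same block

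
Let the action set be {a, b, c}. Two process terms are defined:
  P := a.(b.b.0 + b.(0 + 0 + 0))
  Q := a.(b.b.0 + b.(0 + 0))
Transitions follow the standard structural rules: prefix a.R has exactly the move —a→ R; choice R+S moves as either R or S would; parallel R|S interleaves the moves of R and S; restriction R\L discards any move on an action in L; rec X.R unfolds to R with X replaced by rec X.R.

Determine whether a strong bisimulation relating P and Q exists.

YES

LTS(P): 5 reachable states
  m0 = a.(b.b.0 + b.(0 + 0 + 0)) ⊢ -a-> m1
  m1 = b.b.0 + b.(0 + 0 + 0) ⊢ -b-> m2, -b-> m3
  m2 = 0 + 0 + 0 ⊢ deadlocked
  m3 = b.0 ⊢ -b-> m4
  m4 = 0 ⊢ deadlocked
LTS(Q): 5 reachable states
  n0 = a.(b.b.0 + b.(0 + 0)) ⊢ -a-> n1
  n1 = b.b.0 + b.(0 + 0) ⊢ -b-> n2, -b-> n3
  n2 = 0 + 0 ⊢ deadlocked
  n3 = b.0 ⊢ -b-> n4
  n4 = 0 ⊢ deadlocked
Bisimilarity quotient blocks:
  B0 = {m0, n0}
  B1 = {m1, n1}
  B2 = {m3, n3}
  B3 = {m2, m4, n2, n4}
m0 ∈ B0, n0 ∈ B0 → same block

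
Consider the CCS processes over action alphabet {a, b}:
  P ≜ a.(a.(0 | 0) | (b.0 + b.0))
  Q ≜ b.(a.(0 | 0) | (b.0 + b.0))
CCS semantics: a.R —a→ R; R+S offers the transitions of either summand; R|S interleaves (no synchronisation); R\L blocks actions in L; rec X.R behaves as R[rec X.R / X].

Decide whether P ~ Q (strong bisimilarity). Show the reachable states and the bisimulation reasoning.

LTS(P): 5 reachable states
  m0 = a.(a.(0 | 0) | (b.0 + b.0)) has moves -a-> m1
  m1 = a.(0 | 0) | (b.0 + b.0) has moves -a-> m2, -b-> m3
  m2 = 0 | 0 | (b.0 + b.0) has moves -b-> m4
  m3 = a.(0 | 0) | 0 has moves -a-> m4
  m4 = 0 | 0 | 0 has moves deadlocked
LTS(Q): 5 reachable states
  n0 = b.(a.(0 | 0) | (b.0 + b.0)) has moves -b-> n1
  n1 = a.(0 | 0) | (b.0 + b.0) has moves -a-> n2, -b-> n3
  n2 = 0 | 0 | (b.0 + b.0) has moves -b-> n4
  n3 = a.(0 | 0) | 0 has moves -a-> n4
  n4 = 0 | 0 | 0 has moves deadlocked
Bisimilarity quotient blocks:
  B0 = {m0}
  B1 = {m1, n1}
  B2 = {m2, n2}
  B3 = {m4, n4}
  B4 = {m3, n3}
  B5 = {n0}
m0 ∈ B0, n0 ∈ B5 → different blocks

NO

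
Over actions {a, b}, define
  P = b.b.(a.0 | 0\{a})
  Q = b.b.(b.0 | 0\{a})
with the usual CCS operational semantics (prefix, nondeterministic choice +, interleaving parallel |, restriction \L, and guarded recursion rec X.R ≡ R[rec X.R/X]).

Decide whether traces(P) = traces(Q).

NO — witness ⟨bba⟩

LTS(P): 4 reachable states
  m0 = b.b.(a.0 | 0\{a}) → -b-> m1
  m1 = b.(a.0 | 0\{a}) → -b-> m2
  m2 = a.0 | 0\{a} → -a-> m3
  m3 = 0 | 0\{a} → ∅
LTS(Q): 4 reachable states
  n0 = b.b.(b.0 | 0\{a}) → -b-> n1
  n1 = b.(b.0 | 0\{a}) → -b-> n2
  n2 = b.0 | 0\{a} → -b-> n3
  n3 = 0 | 0\{a} → ∅
Trace ⟨bba⟩ through P, begin at {m0}:
  step 1 (b): {m1}
  step 2 (b): {m2}
  step 3 (a): {m3}
  — P admits the full trace.
Trace ⟨bba⟩ through Q, begin at {n0}:
  step 1 (b): {n1}
  step 2 (b): {n2}
  step 3 (a): ∅  — Q cannot continue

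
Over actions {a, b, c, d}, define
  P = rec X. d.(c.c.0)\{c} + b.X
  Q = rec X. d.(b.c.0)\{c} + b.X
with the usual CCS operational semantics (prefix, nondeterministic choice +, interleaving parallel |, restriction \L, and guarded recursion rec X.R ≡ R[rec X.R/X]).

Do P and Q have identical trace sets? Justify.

trace-distinct — witness ⟨db⟩

LTS(P): 2 reachable states
  s0 = rec X. d.(c.c.0)\{c} + b.X → -b-> s0, -d-> s1
  s1 = (c.c.0)\{c} → ·
LTS(Q): 3 reachable states
  t0 = rec X. d.(b.c.0)\{c} + b.X → -b-> t0, -d-> t1
  t1 = (b.c.0)\{c} → -b-> t2
  t2 = (c.0)\{c} → ·
Run σ = ⟨db⟩ on Q: start {t0}
  step 1 (d): {t1}
  step 2 (b): {t2}
  — Q admits the full trace.
Run σ = ⟨db⟩ on P: start {s0}
  step 1 (d): {s1}
  step 2 (b): no successor for P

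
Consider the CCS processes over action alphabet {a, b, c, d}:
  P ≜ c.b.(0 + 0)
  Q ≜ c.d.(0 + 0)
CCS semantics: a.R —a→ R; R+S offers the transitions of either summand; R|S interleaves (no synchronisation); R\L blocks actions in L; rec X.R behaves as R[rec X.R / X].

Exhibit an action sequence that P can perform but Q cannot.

LTS(P): 3 reachable states
  s0 = c.b.(0 + 0) :: --c--▸ s1
  s1 = b.(0 + 0) :: --b--▸ s2
  s2 = 0 + 0 :: (no moves)
LTS(Q): 3 reachable states
  t0 = c.d.(0 + 0) :: --c--▸ t1
  t1 = d.(0 + 0) :: --d--▸ t2
  t2 = 0 + 0 :: (no moves)
Run σ = ⟨cb⟩ on P: start {s0}
  step 1 (c): {s1}
  step 2 (b): {s2}
  P completes σ.
Run σ = ⟨cb⟩ on Q: start {t0}
  step 1 (c): {t1}
  step 2 (b): no successor for Q

cb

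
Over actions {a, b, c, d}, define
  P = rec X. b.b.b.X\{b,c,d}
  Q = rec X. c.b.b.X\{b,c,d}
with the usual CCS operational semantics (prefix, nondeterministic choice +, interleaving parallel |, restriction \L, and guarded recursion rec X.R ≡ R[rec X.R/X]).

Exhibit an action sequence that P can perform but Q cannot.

Reachable graph of P (4 states):
  s0 = rec X. b.b.b.X\{b,c,d} ⊢ —b→ s1
  s1 = b.b.(rec X. b.b.b.X\{b,c,d})\{b,c,d} ⊢ —b→ s2
  s2 = b.(rec X. b.b.b.X\{b,c,d})\{b,c,d} ⊢ —b→ s3
  s3 = (rec X. b.b.b.X\{b,c,d})\{b,c,d} ⊢ stopped
Reachable graph of Q (4 states):
  t0 = rec X. c.b.b.X\{b,c,d} ⊢ —c→ t1
  t1 = b.b.(rec X. c.b.b.X\{b,c,d})\{b,c,d} ⊢ —b→ t2
  t2 = b.(rec X. c.b.b.X\{b,c,d})\{b,c,d} ⊢ —b→ t3
  t3 = (rec X. c.b.b.X\{b,c,d})\{b,c,d} ⊢ stopped
Trace ⟨b⟩ through P, begin at {s0}:
  step 1 (b): {s1}
  P completes σ.
Trace ⟨b⟩ through Q, begin at {t0}:
  step 1 (b): no successor for Q

b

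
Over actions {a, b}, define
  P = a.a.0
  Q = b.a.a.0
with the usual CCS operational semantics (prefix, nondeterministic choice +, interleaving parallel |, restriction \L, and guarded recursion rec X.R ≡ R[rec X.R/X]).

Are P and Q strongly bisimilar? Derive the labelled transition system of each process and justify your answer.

LTS(P): 3 reachable states
  m0 = a.a.0 has moves ··a··> m1
  m1 = a.0 has moves ··a··> m2
  m2 = 0 has moves (no moves)
LTS(Q): 4 reachable states
  n0 = b.a.a.0 has moves ··b··> n1
  n1 = a.a.0 has moves ··a··> n2
  n2 = a.0 has moves ··a··> n3
  n3 = 0 has moves (no moves)
Partition-refinement fixed point:
  B0 = {m0, n1}
  B1 = {m1, n2}
  B2 = {m2, n3}
  B3 = {n0}
m0 ∈ B0, n0 ∈ B3 → different blocks

not bisimilar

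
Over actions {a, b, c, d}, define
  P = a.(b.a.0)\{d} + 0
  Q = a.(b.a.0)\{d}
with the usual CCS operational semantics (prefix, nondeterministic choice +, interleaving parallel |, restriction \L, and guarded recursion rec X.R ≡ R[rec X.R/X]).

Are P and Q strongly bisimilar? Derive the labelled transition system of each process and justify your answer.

P ~ Q

P's transition system — 4 states:
  u0 = a.(b.a.0)\{d} + 0 :: —a→ u1
  u1 = (b.a.0)\{d} :: —b→ u2
  u2 = (a.0)\{d} :: —a→ u3
  u3 = 0\{d} :: (no moves)
Q's transition system — 4 states:
  v0 = a.(b.a.0)\{d} :: —a→ v1
  v1 = (b.a.0)\{d} :: —b→ v2
  v2 = (a.0)\{d} :: —a→ v3
  v3 = 0\{d} :: (no moves)
Coarsest stable partition (strong bisimilarity classes):
  B0 = {u0, v0}
  B1 = {u1, v1}
  B2 = {u2, v2}
  B3 = {u3, v3}
u0 ∈ B0, v0 ∈ B0 → same block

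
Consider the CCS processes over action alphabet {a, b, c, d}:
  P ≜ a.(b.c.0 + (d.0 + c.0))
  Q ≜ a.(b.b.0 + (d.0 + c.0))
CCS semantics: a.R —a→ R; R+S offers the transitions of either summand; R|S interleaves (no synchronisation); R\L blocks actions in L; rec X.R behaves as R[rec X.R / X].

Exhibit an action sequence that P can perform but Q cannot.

Reachable graph of P (4 states):
  s0 = a.(b.c.0 + (d.0 + c.0)) :: -a-> s1
  s1 = b.c.0 + (d.0 + c.0) :: -b-> s2, -c-> s3, -d-> s3
  s2 = c.0 :: -c-> s3
  s3 = 0 :: deadlocked
Reachable graph of Q (4 states):
  t0 = a.(b.b.0 + (d.0 + c.0)) :: -a-> t1
  t1 = b.b.0 + (d.0 + c.0) :: -b-> t2, -c-> t3, -d-> t3
  t2 = b.0 :: -b-> t3
  t3 = 0 :: deadlocked
Run σ = ⟨abc⟩ on P: start {s0}
  step 1 (a): {s1}
  step 2 (b): {s2}
  step 3 (c): {s3}
  P completes σ.
Run σ = ⟨abc⟩ on Q: start {t0}
  step 1 (a): {t1}
  step 2 (b): {t2}
  step 3 (c): ∅  — Q cannot continue

abc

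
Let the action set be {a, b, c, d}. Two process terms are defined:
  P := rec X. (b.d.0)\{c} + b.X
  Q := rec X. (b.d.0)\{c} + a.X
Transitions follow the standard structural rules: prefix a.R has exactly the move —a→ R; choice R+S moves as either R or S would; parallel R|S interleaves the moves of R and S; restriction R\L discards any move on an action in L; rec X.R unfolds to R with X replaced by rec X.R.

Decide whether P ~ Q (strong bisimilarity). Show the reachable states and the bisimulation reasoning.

Reachable graph of P (3 states):
  s0 = rec X. (b.d.0)\{c} + b.X | —b→ s0, —b→ s1
  s1 = (d.0)\{c} | —d→ s2
  s2 = 0\{c} | stopped
Reachable graph of Q (3 states):
  t0 = rec X. (b.d.0)\{c} + a.X | —a→ t0, —b→ t1
  t1 = (d.0)\{c} | —d→ t2
  t2 = 0\{c} | stopped
Bisimilarity quotient blocks:
  B0 = {s0}
  B1 = {s1, t1}
  B2 = {s2, t2}
  B3 = {t0}
s0 ∈ B0, t0 ∈ B3 → different blocks

NO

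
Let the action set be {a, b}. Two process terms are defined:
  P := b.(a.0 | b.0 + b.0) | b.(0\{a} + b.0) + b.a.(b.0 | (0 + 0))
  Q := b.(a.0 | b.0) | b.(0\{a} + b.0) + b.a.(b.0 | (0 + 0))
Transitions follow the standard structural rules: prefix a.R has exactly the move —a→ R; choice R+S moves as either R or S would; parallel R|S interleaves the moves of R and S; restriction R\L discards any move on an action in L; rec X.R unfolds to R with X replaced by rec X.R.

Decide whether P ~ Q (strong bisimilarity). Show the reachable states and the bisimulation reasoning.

LTS(P): 21 reachable states
  m0 = b.(a.0 | b.0 + b.0) | b.(0\{a} + b.0) + b.a.(b.0 | (0 + 0)) ⊢ --b--▸ m1, --b--▸ m2, --b--▸ m3
  m1 = (a.0 | b.0 + b.0) | b.(0\{a} + b.0) ⊢ --a--▸ m4, --b--▸ m5, --b--▸ m6, --b--▸ m7
  m2 = a.(b.0 | (0 + 0)) ⊢ --a--▸ m8
  m3 = b.(a.0 | b.0 + b.0) | (0\{a} + b.0) ⊢ --b--▸ m5, --b--▸ m9
  m4 = 0 | b.0 | b.(0\{a} + b.0) ⊢ --b--▸ m10, --b--▸ m11
  m5 = (a.0 | b.0 + b.0) | (0\{a} + b.0) ⊢ --a--▸ m11, --b--▸ m12, --b--▸ m13, --b--▸ m14
  m6 = 0 | b.(0\{a} + b.0) ⊢ --b--▸ m13
  m7 = a.0 | 0 | b.(0\{a} + b.0) ⊢ --a--▸ m10, --b--▸ m14
  m8 = b.0 | (0 + 0) ⊢ --b--▸ m15
  m9 = b.(a.0 | b.0 + b.0) | 0 ⊢ --b--▸ m12
  m10 = 0 | 0 | b.(0\{a} + b.0) ⊢ --b--▸ m16
  m11 = 0 | b.0 | (0\{a} + b.0) ⊢ --b--▸ m16, --b--▸ m17
  m12 = (a.0 | b.0 + b.0) | 0 ⊢ --a--▸ m17, --b--▸ m18, --b--▸ m19
  m13 = 0 | (0\{a} + b.0) ⊢ --b--▸ m18
  m14 = a.0 | 0 | (0\{a} + b.0) ⊢ --a--▸ m16, --b--▸ m19
  m15 = 0 | (0 + 0) ⊢ ·
  m16 = 0 | 0 | (0\{a} + b.0) ⊢ --b--▸ m20
  m17 = 0 | b.0 | 0 ⊢ --b--▸ m20
  m18 = 0 | 0 ⊢ ·
  m19 = a.0 | 0 | 0 ⊢ --a--▸ m20
  m20 = 0 | 0 | 0 ⊢ ·
LTS(Q): 18 reachable states
  n0 = b.(a.0 | b.0) | b.(0\{a} + b.0) + b.a.(b.0 | (0 + 0)) ⊢ --b--▸ n1, --b--▸ n2, --b--▸ n3
  n1 = a.(b.0 | (0 + 0)) ⊢ --a--▸ n4
  n2 = a.0 | b.0 | b.(0\{a} + b.0) ⊢ --a--▸ n5, --b--▸ n6, --b--▸ n7
  n3 = b.(a.0 | b.0) | (0\{a} + b.0) ⊢ --b--▸ n7, --b--▸ n8
  n4 = b.0 | (0 + 0) ⊢ --b--▸ n9
  n5 = 0 | b.0 | b.(0\{a} + b.0) ⊢ --b--▸ n10, --b--▸ n11
  n6 = a.0 | 0 | b.(0\{a} + b.0) ⊢ --a--▸ n10, --b--▸ n12
  n7 = a.0 | b.0 | (0\{a} + b.0) ⊢ --a--▸ n11, --b--▸ n12, --b--▸ n13
  n8 = b.(a.0 | b.0) | 0 ⊢ --b--▸ n13
  n9 = 0 | (0 + 0) ⊢ ·
  n10 = 0 | 0 | b.(0\{a} + b.0) ⊢ --b--▸ n14
  n11 = 0 | b.0 | (0\{a} + b.0) ⊢ --b--▸ n14, --b--▸ n15
  n12 = a.0 | 0 | (0\{a} + b.0) ⊢ --a--▸ n14, --b--▸ n16
  n13 = a.0 | b.0 | 0 ⊢ --a--▸ n15, --b--▸ n16
  n14 = 0 | 0 | (0\{a} + b.0) ⊢ --b--▸ n17
  n15 = 0 | b.0 | 0 ⊢ --b--▸ n17
  n16 = a.0 | 0 | 0 ⊢ --a--▸ n17
  n17 = 0 | 0 | 0 ⊢ ·
Coarsest stable partition (strong bisimilarity classes):
  B0 = {m0}
  B1 = {m3}
  B2 = {m9}
  B3 = {m12}
  B4 = {m13, m16, m17, m8, n14, n15, n4}
  B5 = {m15, m18, m20, n17, n9}
  B6 = {m19, n16}
  B7 = {m5}
  B8 = {m14, n12, n13}
  B9 = {m10, m11, m6, n10, n11}
  B10 = {m1}
  B11 = {m4, n5}
  B12 = {m7, n6, n7}
  B13 = {m2, n1}
  B14 = {n0}
  B15 = {n3}
  B16 = {n8}
  B17 = {n2}
m0 ∈ B0, n0 ∈ B14 → different blocks

NO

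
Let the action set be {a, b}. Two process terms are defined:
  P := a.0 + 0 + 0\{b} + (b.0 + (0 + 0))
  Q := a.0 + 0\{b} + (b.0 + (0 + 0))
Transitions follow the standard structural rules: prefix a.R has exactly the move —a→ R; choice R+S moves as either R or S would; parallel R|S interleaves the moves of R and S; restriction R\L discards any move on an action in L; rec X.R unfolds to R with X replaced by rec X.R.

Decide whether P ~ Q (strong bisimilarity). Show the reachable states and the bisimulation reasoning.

LTS(P): 2 reachable states
  s0 = a.0 + 0 + 0\{b} + (b.0 + (0 + 0)) :: =a=> s1, =b=> s1
  s1 = 0 :: (no moves)
LTS(Q): 2 reachable states
  t0 = a.0 + 0\{b} + (b.0 + (0 + 0)) :: =a=> t1, =b=> t1
  t1 = 0 :: (no moves)
Coarsest stable partition (strong bisimilarity classes):
  B0 = {s0, t0}
  B1 = {s1, t1}
s0 ∈ B0, t0 ∈ B0 → same block

bisimilar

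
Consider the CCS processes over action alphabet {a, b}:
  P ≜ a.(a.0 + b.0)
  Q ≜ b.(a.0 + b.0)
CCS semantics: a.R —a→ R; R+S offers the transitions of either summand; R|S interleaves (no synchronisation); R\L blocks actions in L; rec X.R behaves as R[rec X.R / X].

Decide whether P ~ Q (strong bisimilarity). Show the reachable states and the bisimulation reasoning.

P's transition system — 3 states:
  s0 = a.(a.0 + b.0) :: =a=> s1
  s1 = a.0 + b.0 :: =a=> s2, =b=> s2
  s2 = 0 :: ·
Q's transition system — 3 states:
  t0 = b.(a.0 + b.0) :: =b=> t1
  t1 = a.0 + b.0 :: =a=> t2, =b=> t2
  t2 = 0 :: ·
Partition-refinement fixed point:
  B0 = {s0}
  B1 = {s1, t1}
  B2 = {s2, t2}
  B3 = {t0}
s0 ∈ B0, t0 ∈ B3 → different blocks

NO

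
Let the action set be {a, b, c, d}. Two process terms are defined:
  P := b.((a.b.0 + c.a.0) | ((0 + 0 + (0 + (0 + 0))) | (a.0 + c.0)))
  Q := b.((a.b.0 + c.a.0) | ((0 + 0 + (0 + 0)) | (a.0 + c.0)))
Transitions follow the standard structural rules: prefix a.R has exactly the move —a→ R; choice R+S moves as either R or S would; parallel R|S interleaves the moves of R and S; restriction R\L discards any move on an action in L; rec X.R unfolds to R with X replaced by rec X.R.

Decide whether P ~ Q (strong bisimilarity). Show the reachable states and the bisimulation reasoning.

LTS(P): 9 reachable states
  s0 = b.((a.b.0 + c.a.0) | ((0 + 0 + (0 + (0 + 0))) | (a.0 + c.0))) has moves -b-> s1
  s1 = (a.b.0 + c.a.0) | ((0 + 0 + (0 + (0 + 0))) | (a.0 + c.0)) has moves -a-> s2, -a-> s3, -c-> s2, -c-> s4
  s2 = (a.b.0 + c.a.0) | ((0 + 0 + (0 + (0 + 0))) | 0) has moves -a-> s5, -c-> s6
  s3 = b.0 | ((0 + 0 + (0 + (0 + 0))) | (a.0 + c.0)) has moves -a-> s5, -b-> s7, -c-> s5
  s4 = a.0 | ((0 + 0 + (0 + (0 + 0))) | (a.0 + c.0)) has moves -a-> s6, -a-> s7, -c-> s6
  s5 = b.0 | ((0 + 0 + (0 + (0 + 0))) | 0) has moves -b-> s8
  s6 = a.0 | ((0 + 0 + (0 + (0 + 0))) | 0) has moves -a-> s8
  s7 = 0 | ((0 + 0 + (0 + (0 + 0))) | (a.0 + c.0)) has moves -a-> s8, -c-> s8
  s8 = 0 | ((0 + 0 + (0 + (0 + 0))) | 0) has moves ·
LTS(Q): 9 reachable states
  t0 = b.((a.b.0 + c.a.0) | ((0 + 0 + (0 + 0)) | (a.0 + c.0))) has moves -b-> t1
  t1 = (a.b.0 + c.a.0) | ((0 + 0 + (0 + 0)) | (a.0 + c.0)) has moves -a-> t2, -a-> t3, -c-> t2, -c-> t4
  t2 = (a.b.0 + c.a.0) | ((0 + 0 + (0 + 0)) | 0) has moves -a-> t5, -c-> t6
  t3 = b.0 | ((0 + 0 + (0 + 0)) | (a.0 + c.0)) has moves -a-> t5, -b-> t7, -c-> t5
  t4 = a.0 | ((0 + 0 + (0 + 0)) | (a.0 + c.0)) has moves -a-> t6, -a-> t7, -c-> t6
  t5 = b.0 | ((0 + 0 + (0 + 0)) | 0) has moves -b-> t8
  t6 = a.0 | ((0 + 0 + (0 + 0)) | 0) has moves -a-> t8
  t7 = 0 | ((0 + 0 + (0 + 0)) | (a.0 + c.0)) has moves -a-> t8, -c-> t8
  t8 = 0 | ((0 + 0 + (0 + 0)) | 0) has moves ·
Coarsest stable partition (strong bisimilarity classes):
  B0 = {s0, t0}
  B1 = {s1, t1}
  B2 = {s2, t2}
  B3 = {s5, t5}
  B4 = {s8, t8}
  B5 = {s6, t6}
  B6 = {s4, t4}
  B7 = {s7, t7}
  B8 = {s3, t3}
s0 ∈ B0, t0 ∈ B0 → same block

YES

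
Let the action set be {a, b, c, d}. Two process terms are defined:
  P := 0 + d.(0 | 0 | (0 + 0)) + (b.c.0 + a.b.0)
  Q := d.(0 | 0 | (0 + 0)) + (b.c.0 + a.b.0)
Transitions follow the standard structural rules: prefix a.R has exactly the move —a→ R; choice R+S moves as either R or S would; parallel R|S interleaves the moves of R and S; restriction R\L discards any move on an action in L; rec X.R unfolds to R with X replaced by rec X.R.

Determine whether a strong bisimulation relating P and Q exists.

YES

Reachable graph of P (5 states):
  m0 = 0 + d.(0 | 0 | (0 + 0)) + (b.c.0 + a.b.0) → ··a··> m1, ··b··> m2, ··d··> m3
  m1 = b.0 → ··b··> m4
  m2 = c.0 → ··c··> m4
  m3 = 0 | 0 | (0 + 0) → stopped
  m4 = 0 → stopped
Reachable graph of Q (5 states):
  n0 = d.(0 | 0 | (0 + 0)) + (b.c.0 + a.b.0) → ··a··> n1, ··b··> n2, ··d··> n3
  n1 = b.0 → ··b··> n4
  n2 = c.0 → ··c··> n4
  n3 = 0 | 0 | (0 + 0) → stopped
  n4 = 0 → stopped
Coarsest stable partition (strong bisimilarity classes):
  B0 = {m0, n0}
  B1 = {m1, n1}
  B2 = {m3, m4, n3, n4}
  B3 = {m2, n2}
m0 ∈ B0, n0 ∈ B0 → same block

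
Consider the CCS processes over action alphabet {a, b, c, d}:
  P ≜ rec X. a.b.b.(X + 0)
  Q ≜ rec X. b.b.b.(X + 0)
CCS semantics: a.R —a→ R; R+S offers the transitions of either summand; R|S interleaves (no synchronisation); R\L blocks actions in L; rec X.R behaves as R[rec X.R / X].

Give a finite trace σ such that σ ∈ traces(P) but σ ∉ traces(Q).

LTS(P): 4 reachable states
  m0 = rec X. a.b.b.(X + 0) | -a-> m1
  m1 = b.b.((rec X. a.b.b.(X + 0)) + 0) | -b-> m2
  m2 = b.((rec X. a.b.b.(X + 0)) + 0) | -b-> m3
  m3 = (rec X. a.b.b.(X + 0)) + 0 | -a-> m1
LTS(Q): 4 reachable states
  n0 = rec X. b.b.b.(X + 0) | -b-> n1
  n1 = b.b.((rec X. b.b.b.(X + 0)) + 0) | -b-> n2
  n2 = b.((rec X. b.b.b.(X + 0)) + 0) | -b-> n3
  n3 = (rec X. b.b.b.(X + 0)) + 0 | -b-> n1
Executing a from P (initial set {m0}):
  step 1 (a): {m1}
  — P admits the full trace.
Executing a from Q (initial set {n0}):
  step 1 (a): ∅  — Q cannot continue

a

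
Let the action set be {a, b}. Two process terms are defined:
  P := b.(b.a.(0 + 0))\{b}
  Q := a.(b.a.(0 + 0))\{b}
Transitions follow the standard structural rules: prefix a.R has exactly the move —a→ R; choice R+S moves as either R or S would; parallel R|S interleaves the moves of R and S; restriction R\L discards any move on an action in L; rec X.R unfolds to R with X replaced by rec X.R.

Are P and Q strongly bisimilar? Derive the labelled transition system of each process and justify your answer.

NO

LTS(P): 2 reachable states
  p0 = b.(b.a.(0 + 0))\{b} ⊢ —b→ p1
  p1 = (b.a.(0 + 0))\{b} ⊢ ∅
LTS(Q): 2 reachable states
  q0 = a.(b.a.(0 + 0))\{b} ⊢ —a→ q1
  q1 = (b.a.(0 + 0))\{b} ⊢ ∅
Partition-refinement fixed point:
  B0 = {p0}
  B1 = {p1, q1}
  B2 = {q0}
p0 ∈ B0, q0 ∈ B2 → different blocks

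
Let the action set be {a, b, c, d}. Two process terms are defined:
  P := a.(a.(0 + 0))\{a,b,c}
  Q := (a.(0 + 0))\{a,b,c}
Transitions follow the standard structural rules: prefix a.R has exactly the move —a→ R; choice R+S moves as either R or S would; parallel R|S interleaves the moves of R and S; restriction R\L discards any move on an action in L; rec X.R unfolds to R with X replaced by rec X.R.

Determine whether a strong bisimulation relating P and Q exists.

Reachable graph of P (2 states):
  s0 = a.(a.(0 + 0))\{a,b,c} | --a--▸ s1
  s1 = (a.(0 + 0))\{a,b,c} | (no moves)
Reachable graph of Q (1 states):
  t0 = (a.(0 + 0))\{a,b,c} | (no moves)
Coarsest stable partition (strong bisimilarity classes):
  B0 = {s0}
  B1 = {s1, t0}
s0 ∈ B0, t0 ∈ B1 → different blocks

NO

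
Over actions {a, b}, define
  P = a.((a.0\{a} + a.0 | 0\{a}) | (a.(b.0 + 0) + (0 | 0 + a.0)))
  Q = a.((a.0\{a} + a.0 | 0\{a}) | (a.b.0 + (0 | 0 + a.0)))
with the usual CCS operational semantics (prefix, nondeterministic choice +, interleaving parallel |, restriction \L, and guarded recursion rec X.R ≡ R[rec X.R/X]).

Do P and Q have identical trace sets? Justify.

trace-equivalent

Reachable graph of P (10 states):
  s0 = a.((a.0\{a} + a.0 | 0\{a}) | (a.(b.0 + 0) + (0 | 0 + a.0))) :: ··a··> s1
  s1 = (a.0\{a} + a.0 | 0\{a}) | (a.(b.0 + 0) + (0 | 0 + a.0)) :: ··a··> s2, ··a··> s3, ··a··> s4, ··a··> s5
  s2 = (a.0\{a} + a.0 | 0\{a}) | (b.0 + 0) :: ··a··> s6, ··a··> s7, ··b··> s3
  s3 = (a.0\{a} + a.0 | 0\{a}) | 0 :: ··a··> s8, ··a··> s9
  s4 = 0 | 0\{a} | (a.(b.0 + 0) + (0 | 0 + a.0)) :: ··a··> s6, ··a··> s8
  s5 = 0\{a} | (a.(b.0 + 0) + (0 | 0 + a.0)) :: ··a··> s7, ··a··> s9
  s6 = 0 | 0\{a} | (b.0 + 0) :: ··b··> s8
  s7 = 0\{a} | (b.0 + 0) :: ··b··> s9
  s8 = 0 | 0\{a} | 0 :: (no moves)
  s9 = 0\{a} | 0 :: (no moves)
Reachable graph of Q (10 states):
  t0 = a.((a.0\{a} + a.0 | 0\{a}) | (a.b.0 + (0 | 0 + a.0))) :: ··a··> t1
  t1 = (a.0\{a} + a.0 | 0\{a}) | (a.b.0 + (0 | 0 + a.0)) :: ··a··> t2, ··a··> t3, ··a··> t4, ··a··> t5
  t2 = (a.0\{a} + a.0 | 0\{a}) | 0 :: ··a··> t6, ··a··> t7
  t3 = (a.0\{a} + a.0 | 0\{a}) | b.0 :: ··a··> t8, ··a··> t9, ··b··> t2
  t4 = 0 | 0\{a} | (a.b.0 + (0 | 0 + a.0)) :: ··a··> t6, ··a··> t8
  t5 = 0\{a} | (a.b.0 + (0 | 0 + a.0)) :: ··a··> t7, ··a··> t9
  t6 = 0 | 0\{a} | 0 :: (no moves)
  t7 = 0\{a} | 0 :: (no moves)
  t8 = 0 | 0\{a} | b.0 :: ··b··> t6
  t9 = 0\{a} | b.0 :: ··b··> t7
Bisimilarity quotient blocks:
  B0 = {s0, t0}
  B1 = {s1, t1}
  B2 = {s3, t2}
  B3 = {s8, s9, t6, t7}
  B4 = {s4, s5, t4, t5}
  B5 = {s6, s7, t8, t9}
  B6 = {s2, t3}
s0 ∈ B0, t0 ∈ B0 → same block
Bisimilar ⇒ trace-equivalent.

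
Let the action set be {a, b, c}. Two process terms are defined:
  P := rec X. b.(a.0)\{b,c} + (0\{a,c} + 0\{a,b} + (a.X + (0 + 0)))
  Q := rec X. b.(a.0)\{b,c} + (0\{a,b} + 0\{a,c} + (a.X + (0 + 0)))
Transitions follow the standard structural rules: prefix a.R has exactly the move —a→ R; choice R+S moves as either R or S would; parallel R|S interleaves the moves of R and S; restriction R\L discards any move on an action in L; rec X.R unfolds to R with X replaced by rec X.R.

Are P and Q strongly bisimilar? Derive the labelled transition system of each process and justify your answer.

P's transition system — 3 states:
  s0 = rec X. b.(a.0)\{b,c} + (0\{a,c} + 0\{a,b} + (a.X + (0 + 0))) :: —a→ s0, —b→ s1
  s1 = (a.0)\{b,c} :: —a→ s2
  s2 = 0\{b,c} :: ∅
Q's transition system — 3 states:
  t0 = rec X. b.(a.0)\{b,c} + (0\{a,b} + 0\{a,c} + (a.X + (0 + 0))) :: —a→ t0, —b→ t1
  t1 = (a.0)\{b,c} :: —a→ t2
  t2 = 0\{b,c} :: ∅
Coarsest stable partition (strong bisimilarity classes):
  B0 = {s0, t0}
  B1 = {s1, t1}
  B2 = {s2, t2}
s0 ∈ B0, t0 ∈ B0 → same block

bisimilar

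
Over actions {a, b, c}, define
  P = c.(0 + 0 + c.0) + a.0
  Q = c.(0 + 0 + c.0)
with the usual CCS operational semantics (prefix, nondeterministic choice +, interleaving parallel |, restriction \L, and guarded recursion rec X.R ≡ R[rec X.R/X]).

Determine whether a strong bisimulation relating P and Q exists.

not bisimilar

Reachable graph of P (3 states):
  p0 = c.(0 + 0 + c.0) + a.0 ⊢ =a=> p1, =c=> p2
  p1 = 0 ⊢ ∅
  p2 = 0 + 0 + c.0 ⊢ =c=> p1
Reachable graph of Q (3 states):
  q0 = c.(0 + 0 + c.0) ⊢ =c=> q1
  q1 = 0 + 0 + c.0 ⊢ =c=> q2
  q2 = 0 ⊢ ∅
Bisimilarity quotient blocks:
  B0 = {p0}
  B1 = {p1, q2}
  B2 = {p2, q1}
  B3 = {q0}
p0 ∈ B0, q0 ∈ B3 → different blocks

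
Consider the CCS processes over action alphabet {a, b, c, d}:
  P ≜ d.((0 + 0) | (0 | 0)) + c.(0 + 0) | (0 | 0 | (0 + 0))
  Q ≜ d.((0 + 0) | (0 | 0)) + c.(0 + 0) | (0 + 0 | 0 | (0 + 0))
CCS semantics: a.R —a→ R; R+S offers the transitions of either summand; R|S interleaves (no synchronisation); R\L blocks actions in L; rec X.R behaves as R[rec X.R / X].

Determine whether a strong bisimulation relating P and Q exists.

Reachable graph of P (3 states):
  s0 = d.((0 + 0) | (0 | 0)) + c.(0 + 0) | (0 | 0 | (0 + 0)) has moves --c--▸ s1, --d--▸ s2
  s1 = (0 + 0) | (0 | 0 | (0 + 0)) has moves ·
  s2 = (0 + 0) | (0 | 0) has moves ·
Reachable graph of Q (3 states):
  t0 = d.((0 + 0) | (0 | 0)) + c.(0 + 0) | (0 + 0 | 0 | (0 + 0)) has moves --c--▸ t1, --d--▸ t2
  t1 = (0 + 0) | (0 + 0 | 0 | (0 + 0)) has moves ·
  t2 = (0 + 0) | (0 | 0) has moves ·
Bisimilarity quotient blocks:
  B0 = {s0, t0}
  B1 = {s1, s2, t1, t2}
s0 ∈ B0, t0 ∈ B0 → same block

P ~ Q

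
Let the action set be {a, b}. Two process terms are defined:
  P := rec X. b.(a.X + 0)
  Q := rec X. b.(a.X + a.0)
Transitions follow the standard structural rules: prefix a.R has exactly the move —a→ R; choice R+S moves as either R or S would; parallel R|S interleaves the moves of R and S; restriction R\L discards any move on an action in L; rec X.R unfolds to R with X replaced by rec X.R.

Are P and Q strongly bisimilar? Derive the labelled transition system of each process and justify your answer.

P ≁ Q

Reachable graph of P (2 states):
  u0 = rec X. b.(a.X + 0) ⊢ -b-> u1
  u1 = a.(rec X. b.(a.X + 0)) + 0 ⊢ -a-> u0
Reachable graph of Q (3 states):
  v0 = rec X. b.(a.X + a.0) ⊢ -b-> v1
  v1 = a.(rec X. b.(a.X + a.0)) + a.0 ⊢ -a-> v0, -a-> v2
  v2 = 0 ⊢ ∅
Bisimilarity quotient blocks:
  B0 = {u0}
  B1 = {u1}
  B2 = {v0}
  B3 = {v1}
  B4 = {v2}
u0 ∈ B0, v0 ∈ B2 → different blocks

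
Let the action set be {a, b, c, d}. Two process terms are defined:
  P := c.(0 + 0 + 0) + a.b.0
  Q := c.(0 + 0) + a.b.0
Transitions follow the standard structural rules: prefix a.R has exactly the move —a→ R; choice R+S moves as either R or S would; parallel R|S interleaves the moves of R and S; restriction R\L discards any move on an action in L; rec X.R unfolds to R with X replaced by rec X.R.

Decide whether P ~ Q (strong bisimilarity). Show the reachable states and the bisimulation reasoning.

YES

Reachable graph of P (4 states):
  s0 = c.(0 + 0 + 0) + a.b.0 ⊢ —a→ s1, —c→ s2
  s1 = b.0 ⊢ —b→ s3
  s2 = 0 + 0 + 0 ⊢ deadlocked
  s3 = 0 ⊢ deadlocked
Reachable graph of Q (4 states):
  t0 = c.(0 + 0) + a.b.0 ⊢ —a→ t1, —c→ t2
  t1 = b.0 ⊢ —b→ t3
  t2 = 0 + 0 ⊢ deadlocked
  t3 = 0 ⊢ deadlocked
Bisimilarity quotient blocks:
  B0 = {s0, t0}
  B1 = {s2, s3, t2, t3}
  B2 = {s1, t1}
s0 ∈ B0, t0 ∈ B0 → same block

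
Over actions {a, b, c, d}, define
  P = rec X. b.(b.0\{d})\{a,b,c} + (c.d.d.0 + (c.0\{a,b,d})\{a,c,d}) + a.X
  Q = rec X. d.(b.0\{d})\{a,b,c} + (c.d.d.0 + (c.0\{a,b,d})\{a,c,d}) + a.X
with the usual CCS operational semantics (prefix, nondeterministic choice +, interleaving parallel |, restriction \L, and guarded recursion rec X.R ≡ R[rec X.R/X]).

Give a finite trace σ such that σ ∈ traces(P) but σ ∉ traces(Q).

b

Reachable graph of P (5 states):
  s0 = rec X. b.(b.0\{d})\{a,b,c} + (c.d.d.0 + (c.0\{a,b,d})\{a,c,d}) + a.X has moves —a→ s0, —b→ s1, —c→ s2
  s1 = (b.0\{d})\{a,b,c} has moves ·
  s2 = d.d.0 has moves —d→ s3
  s3 = d.0 has moves —d→ s4
  s4 = 0 has moves ·
Reachable graph of Q (5 states):
  t0 = rec X. d.(b.0\{d})\{a,b,c} + (c.d.d.0 + (c.0\{a,b,d})\{a,c,d}) + a.X has moves —a→ t0, —c→ t1, —d→ t2
  t1 = d.d.0 has moves —d→ t3
  t2 = (b.0\{d})\{a,b,c} has moves ·
  t3 = d.0 has moves —d→ t4
  t4 = 0 has moves ·
Run σ = ⟨b⟩ on P: start {s0}
  step 1 (b): {s1}
  — P admits the full trace.
Run σ = ⟨b⟩ on Q: start {t0}
  step 1 (b): ∅  — Q cannot continue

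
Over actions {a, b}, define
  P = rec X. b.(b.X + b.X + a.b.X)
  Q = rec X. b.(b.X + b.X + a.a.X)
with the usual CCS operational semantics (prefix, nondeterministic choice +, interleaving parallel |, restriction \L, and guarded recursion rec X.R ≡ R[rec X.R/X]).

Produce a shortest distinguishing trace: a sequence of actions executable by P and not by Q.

P's transition system — 3 states:
  p0 = rec X. b.(b.X + b.X + a.b.X) has moves ··b··> p1
  p1 = b.(rec X. b.(b.X + b.X + a.b.X)) + b.(rec X. b.(b.X + b.X + a.b.X)) + a.b.(rec X. b.(b.X + b.X + a.b.X)) has moves ··a··> p2, ··b··> p0
  p2 = b.(rec X. b.(b.X + b.X + a.b.X)) has moves ··b··> p0
Q's transition system — 3 states:
  q0 = rec X. b.(b.X + b.X + a.a.X) has moves ··b··> q1
  q1 = b.(rec X. b.(b.X + b.X + a.a.X)) + b.(rec X. b.(b.X + b.X + a.a.X)) + a.a.(rec X. b.(b.X + b.X + a.a.X)) has moves ··a··> q2, ··b··> q0
  q2 = a.(rec X. b.(b.X + b.X + a.a.X)) has moves ··a··> q0
Trace ⟨bab⟩ through P, begin at {p0}:
  step 1 (b): {p1}
  step 2 (a): {p2}
  step 3 (b): {p0}
  ✓ P
Trace ⟨bab⟩ through Q, begin at {q0}:
  step 1 (b): {q1}
  step 2 (a): {q2}
  step 3 (b): ∅ (Q stuck)

bab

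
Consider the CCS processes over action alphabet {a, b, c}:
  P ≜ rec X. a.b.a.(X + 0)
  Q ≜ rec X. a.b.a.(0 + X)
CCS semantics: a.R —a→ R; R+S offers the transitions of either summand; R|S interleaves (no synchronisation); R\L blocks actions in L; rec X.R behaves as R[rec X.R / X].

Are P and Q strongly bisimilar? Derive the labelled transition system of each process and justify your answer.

Reachable graph of P (4 states):
  s0 = rec X. a.b.a.(X + 0) ⊢ -a-> s1
  s1 = b.a.((rec X. a.b.a.(X + 0)) + 0) ⊢ -b-> s2
  s2 = a.((rec X. a.b.a.(X + 0)) + 0) ⊢ -a-> s3
  s3 = (rec X. a.b.a.(X + 0)) + 0 ⊢ -a-> s1
Reachable graph of Q (4 states):
  t0 = rec X. a.b.a.(0 + X) ⊢ -a-> t1
  t1 = b.a.(0 + (rec X. a.b.a.(0 + X))) ⊢ -b-> t2
  t2 = a.(0 + (rec X. a.b.a.(0 + X))) ⊢ -a-> t3
  t3 = 0 + (rec X. a.b.a.(0 + X)) ⊢ -a-> t1
Partition-refinement fixed point:
  B0 = {s0, s3, t0, t3}
  B1 = {s1, t1}
  B2 = {s2, t2}
s0 ∈ B0, t0 ∈ B0 → same block

P ~ Q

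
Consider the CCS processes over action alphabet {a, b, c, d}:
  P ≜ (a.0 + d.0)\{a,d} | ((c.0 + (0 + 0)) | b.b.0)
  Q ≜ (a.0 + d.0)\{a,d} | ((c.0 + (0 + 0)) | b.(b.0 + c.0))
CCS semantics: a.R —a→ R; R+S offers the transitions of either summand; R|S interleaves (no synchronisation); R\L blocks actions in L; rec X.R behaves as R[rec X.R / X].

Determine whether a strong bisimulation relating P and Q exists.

P's transition system — 6 states:
  p0 = (a.0 + d.0)\{a,d} | ((c.0 + (0 + 0)) | b.b.0) has moves -b-> p1, -c-> p2
  p1 = (a.0 + d.0)\{a,d} | ((c.0 + (0 + 0)) | b.0) has moves -b-> p3, -c-> p4
  p2 = (a.0 + d.0)\{a,d} | (0 | b.b.0) has moves -b-> p4
  p3 = (a.0 + d.0)\{a,d} | ((c.0 + (0 + 0)) | 0) has moves -c-> p5
  p4 = (a.0 + d.0)\{a,d} | (0 | b.0) has moves -b-> p5
  p5 = (a.0 + d.0)\{a,d} | (0 | 0) has moves deadlocked
Q's transition system — 6 states:
  q0 = (a.0 + d.0)\{a,d} | ((c.0 + (0 + 0)) | b.(b.0 + c.0)) has moves -b-> q1, -c-> q2
  q1 = (a.0 + d.0)\{a,d} | ((c.0 + (0 + 0)) | (b.0 + c.0)) has moves -b-> q3, -c-> q3, -c-> q4
  q2 = (a.0 + d.0)\{a,d} | (0 | b.(b.0 + c.0)) has moves -b-> q4
  q3 = (a.0 + d.0)\{a,d} | ((c.0 + (0 + 0)) | 0) has moves -c-> q5
  q4 = (a.0 + d.0)\{a,d} | (0 | (b.0 + c.0)) has moves -b-> q5, -c-> q5
  q5 = (a.0 + d.0)\{a,d} | (0 | 0) has moves deadlocked
Partition-refinement fixed point:
  B0 = {p0}
  B1 = {p2}
  B2 = {p4}
  B3 = {p5, q5}
  B4 = {p1}
  B5 = {p3, q3}
  B6 = {q0}
  B7 = {q2}
  B8 = {q4}
  B9 = {q1}
p0 ∈ B0, q0 ∈ B6 → different blocks

NO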